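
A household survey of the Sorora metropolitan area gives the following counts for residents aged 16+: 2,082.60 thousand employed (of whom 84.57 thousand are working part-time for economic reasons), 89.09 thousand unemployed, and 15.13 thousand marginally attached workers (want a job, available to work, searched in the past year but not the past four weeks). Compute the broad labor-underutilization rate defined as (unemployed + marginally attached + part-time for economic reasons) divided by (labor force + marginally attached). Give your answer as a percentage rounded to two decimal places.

Broad underutilization rate ≈ 8.63%.

Labor force = 2,082.60 + 89.09 = 2,171.69 thousand.
Numerator = 89.09 + 15.13 + 84.57 = 188.79 thousand.
Denominator = 2,171.69 + 15.13 = 2,186.82 thousand.
Broad rate = 188.79 / 2,186.82 = 8.63%.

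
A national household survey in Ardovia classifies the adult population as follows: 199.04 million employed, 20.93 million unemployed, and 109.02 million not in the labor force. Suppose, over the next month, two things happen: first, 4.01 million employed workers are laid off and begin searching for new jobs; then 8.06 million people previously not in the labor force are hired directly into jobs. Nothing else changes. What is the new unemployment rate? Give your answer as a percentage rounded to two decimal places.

Initially, labor force = 199.04 + 20.93 = 219.97 million, so u = 20.93/219.97 = 9.51%.
After the first change, employed falls and unemployed rises by 4.01; labor force unchanged → E = 195.03, U = 24.94, labor force = 219.97 million.
After the second change, employed and labor force both rise by 8.06; unemployed unchanged → E = 203.09, U = 24.94, labor force = 228.03 million.
New unemployment rate = 24.94 / 228.03 = 10.94%.

New unemployment rate ≈ 10.94%.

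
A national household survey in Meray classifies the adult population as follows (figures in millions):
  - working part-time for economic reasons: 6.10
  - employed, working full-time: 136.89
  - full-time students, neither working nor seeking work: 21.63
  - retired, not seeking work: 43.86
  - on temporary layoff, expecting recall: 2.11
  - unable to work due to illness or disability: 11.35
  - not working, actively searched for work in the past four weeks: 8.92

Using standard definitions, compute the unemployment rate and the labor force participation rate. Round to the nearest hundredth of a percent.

Employed = 6.10 + 136.89 = 142.99 million (anyone who worked, including part-time for economic reasons, counts as employed).
Unemployed = 2.11 + 8.92 = 11.03 million (jobless and actively searching, or on temporary layoff).
Labor force = 142.99 + 11.03 = 154.02 million.
Not in labor force = 21.63 + 43.86 + 11.35 = 76.84 million (those not working and not actively searching are outside the labor force).
Civilian working-age population = 154.02 + 76.84 = 230.86 million.
Unemployment rate = 11.03 / 154.02 = 7.16%.
Labor force participation rate = 154.02 / 230.86 = 66.72%.

Unemployment rate ≈ 7.16%; labor force participation rate ≈ 66.72%.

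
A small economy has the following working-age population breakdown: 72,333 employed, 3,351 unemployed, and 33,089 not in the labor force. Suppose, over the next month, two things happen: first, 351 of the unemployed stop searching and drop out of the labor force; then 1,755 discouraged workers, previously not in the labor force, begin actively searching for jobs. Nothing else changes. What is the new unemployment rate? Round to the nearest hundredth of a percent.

Initially, labor force = 72,333 + 3,351 = 75,684, so u = 3,351/75,684 = 4.43%.
After the first change, unemployed and labor force both fall by 351 → E = 72,333, U = 3,000, labor force = 75,333.
After the second change, unemployed and labor force both rise by 1,755 → E = 72,333, U = 4,755, labor force = 77,088.
New unemployment rate = 4,755 / 77,088 = 6.17%.

New unemployment rate ≈ 6.17%.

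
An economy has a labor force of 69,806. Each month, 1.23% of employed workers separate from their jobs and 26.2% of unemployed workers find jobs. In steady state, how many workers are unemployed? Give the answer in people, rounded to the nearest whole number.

About 3,130 are unemployed in steady state.

Steady-state unemployment rate u* = s/(s+f) = 1.23/(1.23+26.2) = 0.044841.
Unemployed = u* × labor force = 0.044841 × 69,806 ≈ 3,130.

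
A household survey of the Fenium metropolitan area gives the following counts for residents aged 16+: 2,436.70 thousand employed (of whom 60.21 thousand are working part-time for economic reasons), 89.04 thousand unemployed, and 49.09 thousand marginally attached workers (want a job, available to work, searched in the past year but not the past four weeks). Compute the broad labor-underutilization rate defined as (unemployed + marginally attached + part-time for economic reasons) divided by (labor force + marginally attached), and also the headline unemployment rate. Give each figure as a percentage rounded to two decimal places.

Labor force = 2,436.70 + 89.04 = 2,525.74 thousand.
Numerator = 89.04 + 49.09 + 60.21 = 198.34 thousand.
Denominator = 2,525.74 + 49.09 = 2,574.83 thousand.
Broad rate = 198.34 / 2,574.83 = 7.70%.
Headline unemployment rate = 89.04 / 2,525.74 = 3.53%.

Broad underutilization rate ≈ 7.70%; headline unemployment rate ≈ 3.53%.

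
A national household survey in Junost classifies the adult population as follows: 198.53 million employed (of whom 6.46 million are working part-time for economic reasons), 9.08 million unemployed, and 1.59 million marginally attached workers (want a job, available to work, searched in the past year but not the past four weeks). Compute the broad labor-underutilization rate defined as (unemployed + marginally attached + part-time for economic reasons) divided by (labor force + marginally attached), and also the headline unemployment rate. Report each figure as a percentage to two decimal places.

Labor force = 198.53 + 9.08 = 207.61 million.
Numerator = 9.08 + 1.59 + 6.46 = 17.13 million.
Denominator = 207.61 + 1.59 = 209.20 million.
Broad rate = 17.13 / 209.20 = 8.19%.
Headline unemployment rate = 9.08 / 207.61 = 4.37%.

Broad underutilization rate ≈ 8.19%; headline unemployment rate ≈ 4.37%.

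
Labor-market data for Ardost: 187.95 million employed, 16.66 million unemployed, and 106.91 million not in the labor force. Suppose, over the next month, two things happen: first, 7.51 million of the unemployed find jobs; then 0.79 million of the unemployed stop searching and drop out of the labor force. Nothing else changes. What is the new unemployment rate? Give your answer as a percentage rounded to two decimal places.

New unemployment rate ≈ 4.10%.

Initially, labor force = 187.95 + 16.66 = 204.61 million, so u = 16.66/204.61 = 8.14%.
After the first change, unemployed falls and employed rises by 7.51; labor force unchanged → E = 195.46, U = 9.15, labor force = 204.61 million.
After the second change, unemployed and labor force both fall by 0.79 → E = 195.46, U = 8.36, labor force = 203.82 million.
New unemployment rate = 8.36 / 203.82 = 4.10%.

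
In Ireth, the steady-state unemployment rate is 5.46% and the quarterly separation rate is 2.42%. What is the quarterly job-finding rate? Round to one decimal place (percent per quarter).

Job-finding rate ≈ 41.9% per quarter.

From u* = s/(s+f): f = s·(1−u)/u.
f = 2.42 × (1 − 0.0546) / 0.0546 = 2.2879 / 0.0546 ≈ 41.9% per quarter.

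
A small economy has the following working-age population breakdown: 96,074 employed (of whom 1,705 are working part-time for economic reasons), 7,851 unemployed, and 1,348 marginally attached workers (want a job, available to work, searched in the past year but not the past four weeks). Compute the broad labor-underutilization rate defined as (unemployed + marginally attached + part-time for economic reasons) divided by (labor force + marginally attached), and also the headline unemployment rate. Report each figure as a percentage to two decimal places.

Broad underutilization rate ≈ 10.36%; headline unemployment rate ≈ 7.55%.

Labor force = 96,074 + 7,851 = 103,925.
Numerator = 7,851 + 1,348 + 1,705 = 10,904.
Denominator = 103,925 + 1,348 = 105,273.
Broad rate = 10,904 / 105,273 = 10.36%.
Headline unemployment rate = 7,851 / 103,925 = 7.55%.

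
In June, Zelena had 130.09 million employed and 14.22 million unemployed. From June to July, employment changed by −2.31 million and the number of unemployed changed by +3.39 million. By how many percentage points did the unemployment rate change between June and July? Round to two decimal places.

The unemployment rate changed by +2.26 percentage points.

June: labor force = 130.09 + 14.22 = 144.31; u = 14.22/144.31 = 9.85%.
July: labor force = 127.78 + 17.61 = 145.39; u = 17.61/145.39 = 12.11%.
Change = 12.11% − 9.85% = +2.26 pp.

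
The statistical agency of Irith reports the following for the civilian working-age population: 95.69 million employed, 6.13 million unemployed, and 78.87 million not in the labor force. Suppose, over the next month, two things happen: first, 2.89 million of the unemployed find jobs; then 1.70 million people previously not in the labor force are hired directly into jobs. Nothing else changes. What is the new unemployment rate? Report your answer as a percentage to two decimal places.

New unemployment rate ≈ 3.13%.

Initially, labor force = 95.69 + 6.13 = 101.82 million, so u = 6.13/101.82 = 6.02%.
After the first change, unemployed falls and employed rises by 2.89; labor force unchanged → E = 98.58, U = 3.24, labor force = 101.82 million.
After the second change, employed and labor force both rise by 1.70; unemployed unchanged → E = 100.28, U = 3.24, labor force = 103.52 million.
New unemployment rate = 3.24 / 103.52 = 3.13%.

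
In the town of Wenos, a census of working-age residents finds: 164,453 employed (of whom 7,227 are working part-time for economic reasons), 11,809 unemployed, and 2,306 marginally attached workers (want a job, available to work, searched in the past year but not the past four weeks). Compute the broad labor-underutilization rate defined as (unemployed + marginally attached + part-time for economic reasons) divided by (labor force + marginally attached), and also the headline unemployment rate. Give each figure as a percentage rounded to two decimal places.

Broad underutilization rate ≈ 11.95%; headline unemployment rate ≈ 6.70%.

Labor force = 164,453 + 11,809 = 176,262.
Numerator = 11,809 + 2,306 + 7,227 = 21,342.
Denominator = 176,262 + 2,306 = 178,568.
Broad rate = 21,342 / 178,568 = 11.95%.
Headline unemployment rate = 11,809 / 176,262 = 6.70%.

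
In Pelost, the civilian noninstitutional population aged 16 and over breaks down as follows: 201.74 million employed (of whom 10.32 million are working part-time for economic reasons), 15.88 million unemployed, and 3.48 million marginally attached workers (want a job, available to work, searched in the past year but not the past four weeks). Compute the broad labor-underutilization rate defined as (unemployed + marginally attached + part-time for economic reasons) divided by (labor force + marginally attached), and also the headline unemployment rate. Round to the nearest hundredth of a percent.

Labor force = 201.74 + 15.88 = 217.62 million.
Numerator = 15.88 + 3.48 + 10.32 = 29.68 million.
Denominator = 217.62 + 3.48 = 221.10 million.
Broad rate = 29.68 / 221.10 = 13.42%.
Headline unemployment rate = 15.88 / 217.62 = 7.30%.

Broad underutilization rate ≈ 13.42%; headline unemployment rate ≈ 7.30%.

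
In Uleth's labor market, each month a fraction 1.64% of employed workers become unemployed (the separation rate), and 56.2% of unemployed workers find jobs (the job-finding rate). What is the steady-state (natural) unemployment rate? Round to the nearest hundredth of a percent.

Steady-state unemployment rate ≈ 2.84%.

At steady state the flows balance: s·E = f·U, so U/(E+U) = s/(s+f).
u* = 1.64 / (1.64 + 56.2) = 1.64 / 57.84 = 2.84%.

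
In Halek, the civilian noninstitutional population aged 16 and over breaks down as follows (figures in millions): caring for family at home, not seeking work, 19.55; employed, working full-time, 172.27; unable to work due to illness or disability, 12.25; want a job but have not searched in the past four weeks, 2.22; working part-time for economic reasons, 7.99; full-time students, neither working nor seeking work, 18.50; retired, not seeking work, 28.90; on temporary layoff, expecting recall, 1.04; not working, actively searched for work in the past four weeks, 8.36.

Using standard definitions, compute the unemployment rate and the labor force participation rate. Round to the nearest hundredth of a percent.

Employed = 172.27 + 7.99 = 180.26 million (anyone who worked, including part-time for economic reasons, counts as employed).
Unemployed = 1.04 + 8.36 = 9.40 million (jobless and actively searching, or on temporary layoff).
Labor force = 180.26 + 9.40 = 189.66 million.
Not in labor force = 19.55 + 12.25 + 2.22 + 18.50 + 28.90 = 81.42 million (those not working and not actively searching are outside the labor force — including those who want a job but have given up searching).
Civilian working-age population = 189.66 + 81.42 = 271.08 million.
Unemployment rate = 9.40 / 189.66 = 4.96%.
Labor force participation rate = 189.66 / 271.08 = 69.96%.

Unemployment rate ≈ 4.96%; labor force participation rate ≈ 69.96%.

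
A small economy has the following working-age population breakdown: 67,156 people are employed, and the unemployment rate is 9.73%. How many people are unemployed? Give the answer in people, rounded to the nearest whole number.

Let U be the number unemployed. The labor force is E + U, and U/(E+U) = 0.0973.
So U = 0.0973 × 67,156 / (1 − 0.0973) = 6534.28 / 0.9027 ≈ 7,239.

About 7,239 are unemployed.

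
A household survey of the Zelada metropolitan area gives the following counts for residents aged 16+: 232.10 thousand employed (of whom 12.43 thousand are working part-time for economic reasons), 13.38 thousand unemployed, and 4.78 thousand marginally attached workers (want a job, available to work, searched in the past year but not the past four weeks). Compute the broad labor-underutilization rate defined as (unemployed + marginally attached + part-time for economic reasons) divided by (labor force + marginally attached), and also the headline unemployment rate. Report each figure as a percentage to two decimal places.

Broad underutilization rate ≈ 12.22%; headline unemployment rate ≈ 5.45%.

Labor force = 232.10 + 13.38 = 245.48 thousand.
Numerator = 13.38 + 4.78 + 12.43 = 30.59 thousand.
Denominator = 245.48 + 4.78 = 250.26 thousand.
Broad rate = 30.59 / 250.26 = 12.22%.
Headline unemployment rate = 13.38 / 245.48 = 5.45%.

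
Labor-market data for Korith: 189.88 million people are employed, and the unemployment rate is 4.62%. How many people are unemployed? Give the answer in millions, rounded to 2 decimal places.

Let U be the number unemployed. The labor force is E + U, and U/(E+U) = 0.0462.
So U = 0.0462 × 189.88 / (1 − 0.0462) = 8.7725 / 0.9538 ≈ 9.20 million.

About 9.20 million are unemployed.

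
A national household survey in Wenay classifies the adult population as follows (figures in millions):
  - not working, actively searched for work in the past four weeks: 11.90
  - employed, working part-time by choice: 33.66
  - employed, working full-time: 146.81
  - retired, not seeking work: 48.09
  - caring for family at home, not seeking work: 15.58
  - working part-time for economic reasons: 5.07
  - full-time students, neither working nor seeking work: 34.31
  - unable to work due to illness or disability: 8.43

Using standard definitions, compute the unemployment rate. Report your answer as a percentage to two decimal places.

Employed = 33.66 + 146.81 + 5.07 = 185.54 million (anyone who worked, including part-time for economic reasons, counts as employed).
Unemployed = 11.90 million.
Labor force = 185.54 + 11.90 = 197.44 million.
Unemployment rate = 11.90 / 197.44 = 6.03%.

Unemployment rate ≈ 6.03%.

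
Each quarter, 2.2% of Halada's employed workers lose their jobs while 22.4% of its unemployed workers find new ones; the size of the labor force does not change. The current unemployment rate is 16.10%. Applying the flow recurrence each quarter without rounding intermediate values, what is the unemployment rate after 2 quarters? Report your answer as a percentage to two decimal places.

With a fixed labor force, u_{t+1} = u_t + s·(1−u_t) − f·u_t = u_t·(1−s−f) + s.
Here 1−s−f = 0.754 and s = 0.022.
u_1 = 0.161000 × 0.754 + 0.022 = 0.143394.
u_2 = 0.143394 × 0.754 + 0.022 = 0.130119.

Unemployment rate after two quarters ≈ 13.01%.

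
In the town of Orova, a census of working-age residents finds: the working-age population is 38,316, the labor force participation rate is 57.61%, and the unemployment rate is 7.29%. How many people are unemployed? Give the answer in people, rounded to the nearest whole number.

Labor force = 0.5761 × 38,316 = 22,074.
Unemployed = 0.0729 × 22,074 ≈ 1,609.

About 1,609 are unemployed.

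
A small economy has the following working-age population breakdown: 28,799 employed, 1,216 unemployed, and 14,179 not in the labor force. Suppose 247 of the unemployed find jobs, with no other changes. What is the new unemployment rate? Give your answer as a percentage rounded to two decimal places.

New unemployment rate ≈ 3.23%.

Initially, labor force = 28,799 + 1,216 = 30,015, so u = 1,216/30,015 = 4.05%.
After the change, unemployed falls and employed rises by 247; labor force unchanged → E = 29,046, U = 969, labor force = 30,015.
New unemployment rate = 969 / 30,015 = 3.23%.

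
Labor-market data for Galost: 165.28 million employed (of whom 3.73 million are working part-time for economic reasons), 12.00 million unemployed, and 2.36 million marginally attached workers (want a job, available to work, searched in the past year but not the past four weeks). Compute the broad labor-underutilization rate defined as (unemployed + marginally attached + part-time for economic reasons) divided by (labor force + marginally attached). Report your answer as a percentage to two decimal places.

Labor force = 165.28 + 12.00 = 177.28 million.
Numerator = 12.00 + 2.36 + 3.73 = 18.09 million.
Denominator = 177.28 + 2.36 = 179.64 million.
Broad rate = 18.09 / 179.64 = 10.07%.

Broad underutilization rate ≈ 10.07%.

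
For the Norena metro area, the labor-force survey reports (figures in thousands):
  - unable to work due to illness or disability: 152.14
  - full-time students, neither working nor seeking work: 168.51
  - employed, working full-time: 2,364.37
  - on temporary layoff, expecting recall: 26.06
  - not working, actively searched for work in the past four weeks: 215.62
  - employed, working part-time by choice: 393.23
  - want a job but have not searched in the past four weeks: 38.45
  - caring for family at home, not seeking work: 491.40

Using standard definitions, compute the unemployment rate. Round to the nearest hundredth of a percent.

Unemployment rate ≈ 8.06%.

Employed = 2,364.37 + 393.23 = 2,757.60 thousand.
Unemployed = 26.06 + 215.62 = 241.68 thousand (jobless and actively searching, or on temporary layoff).
Labor force = 2,757.60 + 241.68 = 2,999.28 thousand.
Unemployment rate = 241.68 / 2,999.28 = 8.06%.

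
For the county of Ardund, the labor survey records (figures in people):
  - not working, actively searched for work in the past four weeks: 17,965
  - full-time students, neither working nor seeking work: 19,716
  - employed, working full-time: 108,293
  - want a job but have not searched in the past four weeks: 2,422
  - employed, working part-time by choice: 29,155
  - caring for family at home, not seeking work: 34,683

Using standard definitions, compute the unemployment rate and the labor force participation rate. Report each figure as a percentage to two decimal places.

Employed = 108,293 + 29,155 = 137,448.
Unemployed = 17,965.
Labor force = 137,448 + 17,965 = 155,413.
Not in labor force = 19,716 + 2,422 + 34,683 = 56,821 (those not working and not actively searching are outside the labor force — including those who want a job but have given up searching).
Civilian working-age population = 155,413 + 56,821 = 212,234.
Unemployment rate = 17,965 / 155,413 = 11.56%.
Labor force participation rate = 155,413 / 212,234 = 73.23%.

Unemployment rate ≈ 11.56%; labor force participation rate ≈ 73.23%.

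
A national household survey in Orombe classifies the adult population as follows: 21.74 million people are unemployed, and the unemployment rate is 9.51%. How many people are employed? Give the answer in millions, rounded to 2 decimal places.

Labor force = U / u = 21.74 / 0.0951 ≈ 228.60 million.
Employed = labor force − unemployed = 228.60 − 21.74 = 206.86 million.

About 206.86 million are employed.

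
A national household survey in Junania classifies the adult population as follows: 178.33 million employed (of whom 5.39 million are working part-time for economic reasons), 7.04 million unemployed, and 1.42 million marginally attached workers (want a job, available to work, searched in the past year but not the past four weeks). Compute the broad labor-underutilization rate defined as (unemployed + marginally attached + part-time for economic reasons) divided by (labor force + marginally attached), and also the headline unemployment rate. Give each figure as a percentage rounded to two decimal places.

Broad underutilization rate ≈ 7.41%; headline unemployment rate ≈ 3.80%.

Labor force = 178.33 + 7.04 = 185.37 million.
Numerator = 7.04 + 1.42 + 5.39 = 13.85 million.
Denominator = 185.37 + 1.42 = 186.79 million.
Broad rate = 13.85 / 186.79 = 7.41%.
Headline unemployment rate = 7.04 / 185.37 = 3.80%.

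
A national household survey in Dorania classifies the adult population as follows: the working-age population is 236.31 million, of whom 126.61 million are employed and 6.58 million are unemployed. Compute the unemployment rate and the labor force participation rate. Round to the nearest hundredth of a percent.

Labor force = employed + unemployed = 126.61 + 6.58 = 133.19 million.
Unemployment rate = 6.58 / 133.19 = 4.94%.
Labor force participation rate = 133.19 / 236.31 = 56.36%.

Unemployment rate ≈ 4.94%; labor force participation rate ≈ 56.36%.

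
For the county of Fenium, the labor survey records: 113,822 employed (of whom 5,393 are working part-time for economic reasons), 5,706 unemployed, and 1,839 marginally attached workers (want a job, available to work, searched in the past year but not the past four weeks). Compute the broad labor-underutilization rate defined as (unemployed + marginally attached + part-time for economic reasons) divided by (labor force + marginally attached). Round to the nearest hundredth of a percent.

Labor force = 113,822 + 5,706 = 119,528.
Numerator = 5,706 + 1,839 + 5,393 = 12,938.
Denominator = 119,528 + 1,839 = 121,367.
Broad rate = 12,938 / 121,367 = 10.66%.

Broad underutilization rate ≈ 10.66%.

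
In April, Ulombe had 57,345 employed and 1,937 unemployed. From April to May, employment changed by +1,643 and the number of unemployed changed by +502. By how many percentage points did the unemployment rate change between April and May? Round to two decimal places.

April: labor force = 57,345 + 1,937 = 59,282; u = 1,937/59,282 = 3.27%.
May: labor force = 58,988 + 2,439 = 61,427; u = 2,439/61,427 = 3.97%.
Change = 3.97% − 3.27% = +0.70 pp.

The unemployment rate changed by +0.70 percentage points.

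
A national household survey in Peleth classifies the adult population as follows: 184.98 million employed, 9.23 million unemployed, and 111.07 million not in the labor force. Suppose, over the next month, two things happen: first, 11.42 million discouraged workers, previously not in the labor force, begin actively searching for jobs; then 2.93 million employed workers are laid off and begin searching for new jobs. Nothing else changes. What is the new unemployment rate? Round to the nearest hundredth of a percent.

New unemployment rate ≈ 11.47%.

Initially, labor force = 184.98 + 9.23 = 194.21 million, so u = 9.23/194.21 = 4.75%.
After the first change, unemployed and labor force both rise by 11.42 → E = 184.98, U = 20.65, labor force = 205.63 million.
After the second change, employed falls and unemployed rises by 2.93; labor force unchanged → E = 182.05, U = 23.58, labor force = 205.63 million.
New unemployment rate = 23.58 / 205.63 = 11.47%.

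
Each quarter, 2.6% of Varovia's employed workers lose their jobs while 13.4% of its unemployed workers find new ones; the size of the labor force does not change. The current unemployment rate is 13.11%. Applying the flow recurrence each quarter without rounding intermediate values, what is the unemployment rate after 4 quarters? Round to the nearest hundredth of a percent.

With a fixed labor force, u_{t+1} = u_t + s·(1−u_t) − f·u_t = u_t·(1−s−f) + s.
Here 1−s−f = 0.840 and s = 0.026.
u_1 = 0.131100 × 0.840 + 0.026 = 0.136124.
u_2 = 0.136124 × 0.840 + 0.026 = 0.140344.
u_3 = 0.140344 × 0.840 + 0.026 = 0.143889.
u_4 = 0.143889 × 0.840 + 0.026 = 0.146867.

Unemployment rate after four quarters ≈ 14.69%.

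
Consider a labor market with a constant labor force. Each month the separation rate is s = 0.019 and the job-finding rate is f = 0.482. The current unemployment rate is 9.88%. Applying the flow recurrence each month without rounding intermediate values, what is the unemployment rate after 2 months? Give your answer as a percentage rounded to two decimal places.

With a fixed labor force, u_{t+1} = u_t + s·(1−u_t) − f·u_t = u_t·(1−s−f) + s.
Here 1−s−f = 0.499 and s = 0.019.
u_1 = 0.098800 × 0.499 + 0.019 = 0.068301.
u_2 = 0.068301 × 0.499 + 0.019 = 0.053082.

Unemployment rate after two months ≈ 5.31%.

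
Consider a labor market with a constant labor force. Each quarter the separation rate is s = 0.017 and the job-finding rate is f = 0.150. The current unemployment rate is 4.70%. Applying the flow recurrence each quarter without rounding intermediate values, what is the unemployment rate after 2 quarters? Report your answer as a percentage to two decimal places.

Unemployment rate after two quarters ≈ 6.38%.

With a fixed labor force, u_{t+1} = u_t + s·(1−u_t) − f·u_t = u_t·(1−s−f) + s.
Here 1−s−f = 0.833 and s = 0.017.
u_1 = 0.047000 × 0.833 + 0.017 = 0.056151.
u_2 = 0.056151 × 0.833 + 0.017 = 0.063774.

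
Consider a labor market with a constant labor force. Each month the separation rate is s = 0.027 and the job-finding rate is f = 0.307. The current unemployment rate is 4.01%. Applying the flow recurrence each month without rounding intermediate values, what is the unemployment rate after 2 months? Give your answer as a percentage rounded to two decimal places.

Unemployment rate after two months ≈ 6.28%.

With a fixed labor force, u_{t+1} = u_t + s·(1−u_t) − f·u_t = u_t·(1−s−f) + s.
Here 1−s−f = 0.666 and s = 0.027.
u_1 = 0.040100 × 0.666 + 0.027 = 0.053707.
u_2 = 0.053707 × 0.666 + 0.027 = 0.062769.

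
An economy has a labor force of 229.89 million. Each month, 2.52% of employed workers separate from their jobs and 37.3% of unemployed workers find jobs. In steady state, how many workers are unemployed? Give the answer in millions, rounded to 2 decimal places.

Steady-state unemployment rate u* = s/(s+f) = 2.52/(2.52+37.3) = 0.063285.
Unemployed = u* × labor force = 0.063285 × 229.89 ≈ 14.55 million.

About 14.55 million are unemployed in steady state.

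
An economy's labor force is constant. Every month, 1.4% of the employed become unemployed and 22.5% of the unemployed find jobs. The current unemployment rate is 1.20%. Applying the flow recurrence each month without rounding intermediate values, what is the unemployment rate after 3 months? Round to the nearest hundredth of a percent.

With a fixed labor force, u_{t+1} = u_t + s·(1−u_t) − f·u_t = u_t·(1−s−f) + s.
Here 1−s−f = 0.761 and s = 0.014.
u_1 = 0.012000 × 0.761 + 0.014 = 0.023132.
u_2 = 0.023132 × 0.761 + 0.014 = 0.031603.
u_3 = 0.031603 × 0.761 + 0.014 = 0.038050.

Unemployment rate after three months ≈ 3.81%.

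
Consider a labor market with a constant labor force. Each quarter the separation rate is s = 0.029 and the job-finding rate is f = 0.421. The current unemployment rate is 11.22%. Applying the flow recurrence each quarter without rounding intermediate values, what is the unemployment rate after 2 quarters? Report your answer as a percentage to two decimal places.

Unemployment rate after two quarters ≈ 7.89%.

With a fixed labor force, u_{t+1} = u_t + s·(1−u_t) − f·u_t = u_t·(1−s−f) + s.
Here 1−s−f = 0.550 and s = 0.029.
u_1 = 0.112200 × 0.550 + 0.029 = 0.090710.
u_2 = 0.090710 × 0.550 + 0.029 = 0.078891.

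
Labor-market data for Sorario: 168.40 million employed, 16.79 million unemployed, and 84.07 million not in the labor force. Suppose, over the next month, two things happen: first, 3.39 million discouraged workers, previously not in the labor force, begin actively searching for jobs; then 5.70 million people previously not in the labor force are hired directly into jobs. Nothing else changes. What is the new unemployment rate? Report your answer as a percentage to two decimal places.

New unemployment rate ≈ 10.39%.

Initially, labor force = 168.40 + 16.79 = 185.19 million, so u = 16.79/185.19 = 9.07%.
After the first change, unemployed and labor force both rise by 3.39 → E = 168.40, U = 20.18, labor force = 188.58 million.
After the second change, employed and labor force both rise by 5.70; unemployed unchanged → E = 174.10, U = 20.18, labor force = 194.28 million.
New unemployment rate = 20.18 / 194.28 = 10.39%.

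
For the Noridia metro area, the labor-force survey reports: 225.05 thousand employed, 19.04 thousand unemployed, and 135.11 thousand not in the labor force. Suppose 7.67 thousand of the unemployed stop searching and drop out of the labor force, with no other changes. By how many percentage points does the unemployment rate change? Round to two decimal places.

The unemployment rate changes by −2.99 percentage points.

Initially, labor force = 225.05 + 19.04 = 244.09 thousand, so u = 19.04/244.09 = 7.80%.
After the change, unemployed and labor force both fall by 7.67 → E = 225.05, U = 11.37, labor force = 236.42 thousand.
New unemployment rate = 11.37 / 236.42 = 4.81%.
Change = 4.81% − 7.80% = −2.99 percentage points.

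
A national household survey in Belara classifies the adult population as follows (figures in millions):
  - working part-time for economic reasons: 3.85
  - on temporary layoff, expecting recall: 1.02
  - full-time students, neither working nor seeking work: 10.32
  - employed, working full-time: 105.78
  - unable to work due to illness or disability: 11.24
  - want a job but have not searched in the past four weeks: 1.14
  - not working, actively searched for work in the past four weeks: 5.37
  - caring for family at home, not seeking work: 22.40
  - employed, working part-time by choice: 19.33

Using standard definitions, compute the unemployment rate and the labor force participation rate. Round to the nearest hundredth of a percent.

Employed = 3.85 + 105.78 + 19.33 = 128.96 million (anyone who worked, including part-time for economic reasons, counts as employed).
Unemployed = 1.02 + 5.37 = 6.39 million (jobless and actively searching, or on temporary layoff).
Labor force = 128.96 + 6.39 = 135.35 million.
Not in labor force = 10.32 + 11.24 + 1.14 + 22.40 = 45.10 million (those not working and not actively searching are outside the labor force — including those who want a job but have given up searching).
Civilian working-age population = 135.35 + 45.10 = 180.45 million.
Unemployment rate = 6.39 / 135.35 = 4.72%.
Labor force participation rate = 135.35 / 180.45 = 75.01%.

Unemployment rate ≈ 4.72%; labor force participation rate ≈ 75.01%.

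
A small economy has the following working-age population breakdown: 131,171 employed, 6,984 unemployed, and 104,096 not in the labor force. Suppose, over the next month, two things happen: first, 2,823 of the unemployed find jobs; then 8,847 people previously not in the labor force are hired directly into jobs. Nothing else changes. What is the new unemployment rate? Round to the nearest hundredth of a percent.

New unemployment rate ≈ 2.83%.

Initially, labor force = 131,171 + 6,984 = 138,155, so u = 6,984/138,155 = 5.06%.
After the first change, unemployed falls and employed rises by 2,823; labor force unchanged → E = 133,994, U = 4,161, labor force = 138,155.
After the second change, employed and labor force both rise by 8,847; unemployed unchanged → E = 142,841, U = 4,161, labor force = 147,002.
New unemployment rate = 4,161 / 147,002 = 2.83%.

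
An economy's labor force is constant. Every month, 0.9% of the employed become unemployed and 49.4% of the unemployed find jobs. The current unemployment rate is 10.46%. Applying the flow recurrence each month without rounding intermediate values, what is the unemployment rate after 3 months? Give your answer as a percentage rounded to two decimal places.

With a fixed labor force, u_{t+1} = u_t + s·(1−u_t) − f·u_t = u_t·(1−s−f) + s.
Here 1−s−f = 0.497 and s = 0.009.
u_1 = 0.104600 × 0.497 + 0.009 = 0.060986.
u_2 = 0.060986 × 0.497 + 0.009 = 0.039310.
u_3 = 0.039310 × 0.497 + 0.009 = 0.028537.

Unemployment rate after three months ≈ 2.85%.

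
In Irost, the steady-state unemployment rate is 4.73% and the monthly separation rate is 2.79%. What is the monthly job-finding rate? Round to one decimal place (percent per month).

Job-finding rate ≈ 56.2% per month.

From u* = s/(s+f): f = s·(1−u)/u.
f = 2.79 × (1 − 0.0473) / 0.0473 = 2.6580 / 0.0473 ≈ 56.2% per month.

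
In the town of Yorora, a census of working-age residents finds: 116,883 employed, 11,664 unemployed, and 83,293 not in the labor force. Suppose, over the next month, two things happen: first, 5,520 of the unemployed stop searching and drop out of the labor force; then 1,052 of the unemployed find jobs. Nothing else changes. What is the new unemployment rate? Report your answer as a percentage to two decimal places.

New unemployment rate ≈ 4.14%.

Initially, labor force = 116,883 + 11,664 = 128,547, so u = 11,664/128,547 = 9.07%.
After the first change, unemployed and labor force both fall by 5,520 → E = 116,883, U = 6,144, labor force = 123,027.
After the second change, unemployed falls and employed rises by 1,052; labor force unchanged → E = 117,935, U = 5,092, labor force = 123,027.
New unemployment rate = 5,092 / 123,027 = 4.14%.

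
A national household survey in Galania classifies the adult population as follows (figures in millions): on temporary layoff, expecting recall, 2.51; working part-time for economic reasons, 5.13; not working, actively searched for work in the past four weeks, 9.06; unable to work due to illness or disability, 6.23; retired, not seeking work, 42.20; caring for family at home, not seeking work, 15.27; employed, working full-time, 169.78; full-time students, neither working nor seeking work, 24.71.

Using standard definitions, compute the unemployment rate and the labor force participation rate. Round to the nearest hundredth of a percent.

Unemployment rate ≈ 6.20%; labor force participation rate ≈ 67.84%.

Employed = 5.13 + 169.78 = 174.91 million (anyone who worked, including part-time for economic reasons, counts as employed).
Unemployed = 2.51 + 9.06 = 11.57 million (jobless and actively searching, or on temporary layoff).
Labor force = 174.91 + 11.57 = 186.48 million.
Not in labor force = 6.23 + 42.20 + 15.27 + 24.71 = 88.41 million (those not working and not actively searching are outside the labor force).
Civilian working-age population = 186.48 + 88.41 = 274.89 million.
Unemployment rate = 11.57 / 186.48 = 6.20%.
Labor force participation rate = 186.48 / 274.89 = 67.84%.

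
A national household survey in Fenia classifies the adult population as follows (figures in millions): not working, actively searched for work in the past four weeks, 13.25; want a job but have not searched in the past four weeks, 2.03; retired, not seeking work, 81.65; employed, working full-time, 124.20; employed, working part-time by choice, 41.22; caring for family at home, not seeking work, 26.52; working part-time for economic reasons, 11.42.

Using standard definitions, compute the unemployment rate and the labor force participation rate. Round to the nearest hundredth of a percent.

Unemployment rate ≈ 6.97%; labor force participation rate ≈ 63.30%.

Employed = 124.20 + 41.22 + 11.42 = 176.84 million (anyone who worked, including part-time for economic reasons, counts as employed).
Unemployed = 13.25 million.
Labor force = 176.84 + 13.25 = 190.09 million.
Not in labor force = 2.03 + 81.65 + 26.52 = 110.20 million (those not working and not actively searching are outside the labor force — including those who want a job but have given up searching).
Civilian working-age population = 190.09 + 110.20 = 300.29 million.
Unemployment rate = 13.25 / 190.09 = 6.97%.
Labor force participation rate = 190.09 / 300.29 = 63.30%.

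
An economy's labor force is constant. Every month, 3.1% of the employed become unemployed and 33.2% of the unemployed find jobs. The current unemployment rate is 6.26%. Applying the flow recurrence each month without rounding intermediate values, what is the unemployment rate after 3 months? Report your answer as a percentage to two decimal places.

With a fixed labor force, u_{t+1} = u_t + s·(1−u_t) − f·u_t = u_t·(1−s−f) + s.
Here 1−s−f = 0.637 and s = 0.031.
u_1 = 0.062600 × 0.637 + 0.031 = 0.070876.
u_2 = 0.070876 × 0.637 + 0.031 = 0.076148.
u_3 = 0.076148 × 0.637 + 0.031 = 0.079506.

Unemployment rate after three months ≈ 7.95%.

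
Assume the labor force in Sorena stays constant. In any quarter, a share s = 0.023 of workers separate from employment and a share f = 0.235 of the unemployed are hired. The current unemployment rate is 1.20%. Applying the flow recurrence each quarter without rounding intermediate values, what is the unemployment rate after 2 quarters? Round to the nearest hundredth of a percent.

Unemployment rate after two quarters ≈ 4.67%.

With a fixed labor force, u_{t+1} = u_t + s·(1−u_t) − f·u_t = u_t·(1−s−f) + s.
Here 1−s−f = 0.742 and s = 0.023.
u_1 = 0.012000 × 0.742 + 0.023 = 0.031904.
u_2 = 0.031904 × 0.742 + 0.023 = 0.046673.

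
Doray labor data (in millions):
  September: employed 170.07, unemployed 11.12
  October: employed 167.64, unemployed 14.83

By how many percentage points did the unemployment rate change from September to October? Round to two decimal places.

The unemployment rate changed by +1.99 percentage points.

September: labor force = 170.07 + 11.12 = 181.19; u = 11.12/181.19 = 6.14%.
October: labor force = 167.64 + 14.83 = 182.47; u = 14.83/182.47 = 8.13%.
Change = 8.13% − 6.14% = +1.99 pp.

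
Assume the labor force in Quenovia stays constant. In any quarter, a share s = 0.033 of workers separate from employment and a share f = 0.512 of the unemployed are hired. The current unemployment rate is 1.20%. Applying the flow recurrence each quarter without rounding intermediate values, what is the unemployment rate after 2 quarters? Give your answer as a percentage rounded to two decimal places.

With a fixed labor force, u_{t+1} = u_t + s·(1−u_t) − f·u_t = u_t·(1−s−f) + s.
Here 1−s−f = 0.455 and s = 0.033.
u_1 = 0.012000 × 0.455 + 0.033 = 0.038460.
u_2 = 0.038460 × 0.455 + 0.033 = 0.050499.

Unemployment rate after two quarters ≈ 5.05%.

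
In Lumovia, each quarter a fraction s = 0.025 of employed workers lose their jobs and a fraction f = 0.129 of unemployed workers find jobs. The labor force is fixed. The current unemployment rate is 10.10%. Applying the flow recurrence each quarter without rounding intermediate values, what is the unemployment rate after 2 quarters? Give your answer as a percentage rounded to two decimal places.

With a fixed labor force, u_{t+1} = u_t + s·(1−u_t) − f·u_t = u_t·(1−s−f) + s.
Here 1−s−f = 0.846 and s = 0.025.
u_1 = 0.101000 × 0.846 + 0.025 = 0.110446.
u_2 = 0.110446 × 0.846 + 0.025 = 0.118437.

Unemployment rate after two quarters ≈ 11.84%.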